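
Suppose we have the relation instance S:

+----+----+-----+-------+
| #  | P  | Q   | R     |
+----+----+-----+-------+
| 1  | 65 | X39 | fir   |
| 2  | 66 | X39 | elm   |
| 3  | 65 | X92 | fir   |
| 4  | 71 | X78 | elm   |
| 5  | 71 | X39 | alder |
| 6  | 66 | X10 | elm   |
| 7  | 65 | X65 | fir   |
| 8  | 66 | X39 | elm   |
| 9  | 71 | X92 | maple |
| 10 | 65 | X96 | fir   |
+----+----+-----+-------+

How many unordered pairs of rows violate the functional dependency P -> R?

P=65: all 4 rows agree on R — 0 pairs.
P=66: all 3 rows agree on R — 0 pairs.
P=71: violating pairs (4,5), (4,9), (5,9) — 3 pairs.

3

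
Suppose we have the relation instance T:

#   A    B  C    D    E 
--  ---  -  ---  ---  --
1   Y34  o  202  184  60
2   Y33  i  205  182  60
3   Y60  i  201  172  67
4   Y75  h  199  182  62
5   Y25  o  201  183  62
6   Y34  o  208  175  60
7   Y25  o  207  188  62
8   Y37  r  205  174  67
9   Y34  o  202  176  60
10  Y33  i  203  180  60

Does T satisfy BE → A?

Yes

(B=o, E=60): rows 1, 6, 9 → A = Y34, Y34, Y34 ✓
(B=i, E=60): rows 2, 10 → A = Y33, Y33 ✓
(B=i, E=67): row 3 → A = Y60 ✓
(B=h, E=62): row 4 → A = Y75 ✓
(B=o, E=62): rows 5, 7 → A = Y25, Y25 ✓
(B=r, E=67): row 8 → A = Y37 ✓
Every BE value is associated with a single A value, so BE → A holds.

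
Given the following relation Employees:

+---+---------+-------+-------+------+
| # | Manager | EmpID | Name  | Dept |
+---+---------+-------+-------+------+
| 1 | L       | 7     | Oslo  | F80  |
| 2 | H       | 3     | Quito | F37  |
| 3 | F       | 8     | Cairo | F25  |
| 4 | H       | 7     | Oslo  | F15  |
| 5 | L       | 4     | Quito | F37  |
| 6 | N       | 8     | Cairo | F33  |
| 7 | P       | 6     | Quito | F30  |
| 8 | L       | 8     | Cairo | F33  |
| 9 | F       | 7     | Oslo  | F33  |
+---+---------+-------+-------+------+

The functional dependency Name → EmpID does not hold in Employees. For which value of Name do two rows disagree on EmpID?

Name=Oslo: rows 1, 4, 9 → EmpID = 7, 7, 7 ✓
Name=Quito: rows 2, 5, 7 → EmpID takes values {3, 4, 6} — violation
Name=Cairo: rows 3, 6, 8 → EmpID = 8, 8, 8 ✓
The only Name value with inconsistent EmpID is Name=Quito.

Quito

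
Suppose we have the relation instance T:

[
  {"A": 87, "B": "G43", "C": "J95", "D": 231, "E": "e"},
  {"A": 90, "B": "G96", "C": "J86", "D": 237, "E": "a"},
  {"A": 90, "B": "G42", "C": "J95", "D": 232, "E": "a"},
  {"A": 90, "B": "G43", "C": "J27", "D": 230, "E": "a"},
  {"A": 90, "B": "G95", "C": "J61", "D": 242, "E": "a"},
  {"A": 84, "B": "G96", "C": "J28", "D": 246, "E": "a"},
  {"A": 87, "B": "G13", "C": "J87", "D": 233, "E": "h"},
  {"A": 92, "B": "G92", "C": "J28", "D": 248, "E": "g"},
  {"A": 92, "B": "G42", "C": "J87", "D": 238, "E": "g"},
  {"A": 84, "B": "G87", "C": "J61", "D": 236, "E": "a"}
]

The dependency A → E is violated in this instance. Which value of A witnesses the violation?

87

A=87: 2 rows → E takes values {e, h} — violation
A=90: 4 rows → E = a, a, a, a ✓
A=84: 2 rows → E = a, a ✓
A=92: 2 rows → E = g, g ✓
The only A value with inconsistent E is A=87.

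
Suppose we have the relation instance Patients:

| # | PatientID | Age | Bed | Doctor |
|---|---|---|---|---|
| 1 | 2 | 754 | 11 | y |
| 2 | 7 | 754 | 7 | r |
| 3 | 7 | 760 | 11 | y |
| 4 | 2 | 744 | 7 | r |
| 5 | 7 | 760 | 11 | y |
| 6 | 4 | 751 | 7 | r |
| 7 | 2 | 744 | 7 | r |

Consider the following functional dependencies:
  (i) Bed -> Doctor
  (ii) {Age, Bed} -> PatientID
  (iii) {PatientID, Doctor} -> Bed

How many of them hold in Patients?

3

(i) Bed -> Doctor: every LHS value maps to a single RHS value — holds.
(ii) {Age, Bed} -> PatientID: every LHS value maps to a single RHS value — holds.
(iii) {PatientID, Doctor} -> Bed: every LHS value maps to a single RHS value — holds.
3 of the 3 dependencies hold.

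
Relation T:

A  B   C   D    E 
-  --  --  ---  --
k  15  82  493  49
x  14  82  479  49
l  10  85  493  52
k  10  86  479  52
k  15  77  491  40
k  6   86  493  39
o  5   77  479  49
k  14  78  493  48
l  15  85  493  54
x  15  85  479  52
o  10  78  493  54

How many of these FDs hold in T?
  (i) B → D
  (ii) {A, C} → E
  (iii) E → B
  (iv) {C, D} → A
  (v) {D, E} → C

(i) B → D: B=15: 4 rows → D takes values {493, 491, 479} — violation; B=14: 2 rows → D takes values {479, 493} — violation; B=10: 3 rows → D takes values {493, 479} — violation — fails.
(ii) {A, C} → E: (A=l, C=85): 2 rows → E takes values {52, 54} — violation; (A=k, C=86): 2 rows → E takes values {52, 39} — violation — fails.
(iii) E → B: E=49: 3 rows → B takes values {15, 14, 5} — violation; E=52: 3 rows → B takes values {10, 15} — violation; E=54: 2 rows → B takes values {15, 10} — violation — fails.
(iv) {C, D} → A: (C=78, D=493): 2 rows → A takes values {k, o} — violation — fails.
(v) {D, E} → C: (D=479, E=49): 2 rows → C takes values {82, 77} — violation; (D=479, E=52): 2 rows → C takes values {86, 85} — violation; (D=493, E=54): 2 rows → C takes values {85, 78} — violation — fails.
None of the 5 dependencies hold.

0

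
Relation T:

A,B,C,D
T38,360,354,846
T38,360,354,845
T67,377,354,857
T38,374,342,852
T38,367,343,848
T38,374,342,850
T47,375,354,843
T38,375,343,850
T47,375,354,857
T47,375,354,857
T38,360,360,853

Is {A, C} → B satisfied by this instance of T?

(A=T38, C=354): 2 rows → B = 360, 360 ✓
(A=T67, C=354): 1 row → B = 377 ✓
(A=T38, C=342): 2 rows → B = 374, 374 ✓
(A=T38, C=343): 2 rows → B takes values {367, 375} — violation
(A=T47, C=354): 3 rows → B = 375, 375, 375 ✓
(A=T38, C=360): 1 row → B = 360 ✓
Two rows agree on {A, C} but differ on B, so {A, C} → B does not hold.

No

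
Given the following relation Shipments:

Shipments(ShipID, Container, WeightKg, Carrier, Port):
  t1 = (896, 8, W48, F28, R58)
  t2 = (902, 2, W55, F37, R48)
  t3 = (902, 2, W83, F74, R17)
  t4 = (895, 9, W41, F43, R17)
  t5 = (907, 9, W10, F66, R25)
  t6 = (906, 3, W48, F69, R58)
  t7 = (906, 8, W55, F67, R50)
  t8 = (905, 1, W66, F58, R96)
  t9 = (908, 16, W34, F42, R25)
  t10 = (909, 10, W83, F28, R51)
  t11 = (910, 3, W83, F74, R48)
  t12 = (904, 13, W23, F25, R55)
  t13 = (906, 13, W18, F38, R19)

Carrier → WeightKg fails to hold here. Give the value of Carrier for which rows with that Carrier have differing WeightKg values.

F28

Carrier=F28: rows 1, 10 → WeightKg takes values {W48, W83} — violation
Carrier=F37: row 2 → WeightKg = W55 ✓
Carrier=F74: rows 3, 11 → WeightKg = W83, W83 ✓
Carrier=F43: row 4 → WeightKg = W41 ✓
Carrier=F66: row 5 → WeightKg = W10 ✓
Carrier=F69: row 6 → WeightKg = W48 ✓
Carrier=F67: row 7 → WeightKg = W55 ✓
Carrier=F58: row 8 → WeightKg = W66 ✓
Carrier=F42: row 9 → WeightKg = W34 ✓
Carrier=F25: row 12 → WeightKg = W23 ✓
Carrier=F38: row 13 → WeightKg = W18 ✓
The only Carrier value with inconsistent WeightKg is Carrier=F28.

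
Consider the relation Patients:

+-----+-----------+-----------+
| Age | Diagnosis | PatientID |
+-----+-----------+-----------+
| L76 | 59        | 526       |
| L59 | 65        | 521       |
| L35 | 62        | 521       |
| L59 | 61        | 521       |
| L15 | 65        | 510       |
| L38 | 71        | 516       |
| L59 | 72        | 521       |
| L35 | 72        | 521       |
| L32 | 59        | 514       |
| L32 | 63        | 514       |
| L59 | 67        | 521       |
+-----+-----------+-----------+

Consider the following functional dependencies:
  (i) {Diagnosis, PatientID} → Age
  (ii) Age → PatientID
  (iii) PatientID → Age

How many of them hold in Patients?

(i) {Diagnosis, PatientID} → Age: (Diagnosis=72, PatientID=521): 2 rows → Age takes values {L59, L35} — violation — fails.
(ii) Age → PatientID: every LHS value maps to a single RHS value — holds.
(iii) PatientID → Age: PatientID=521: 6 rows → Age takes values {L59, L35} — violation — fails.
1 of the 3 dependencies holds.

1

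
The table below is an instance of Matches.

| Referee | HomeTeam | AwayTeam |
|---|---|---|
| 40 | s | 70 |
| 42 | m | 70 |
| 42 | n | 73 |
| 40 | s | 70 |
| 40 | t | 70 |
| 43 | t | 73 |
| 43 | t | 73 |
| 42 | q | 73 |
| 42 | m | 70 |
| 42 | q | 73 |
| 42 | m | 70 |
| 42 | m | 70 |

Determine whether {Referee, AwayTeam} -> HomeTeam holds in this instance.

(Referee=40, AwayTeam=70): 3 rows → HomeTeam takes values {s, t} — violation
(Referee=42, AwayTeam=70): 4 rows → HomeTeam = m, m, m, m ✓
(Referee=42, AwayTeam=73): 3 rows → HomeTeam takes values {n, q} — violation
(Referee=43, AwayTeam=73): 2 rows → HomeTeam = t, t ✓
Two rows agree on {Referee, AwayTeam} but differ on HomeTeam, so {Referee, AwayTeam} -> HomeTeam does not hold.

No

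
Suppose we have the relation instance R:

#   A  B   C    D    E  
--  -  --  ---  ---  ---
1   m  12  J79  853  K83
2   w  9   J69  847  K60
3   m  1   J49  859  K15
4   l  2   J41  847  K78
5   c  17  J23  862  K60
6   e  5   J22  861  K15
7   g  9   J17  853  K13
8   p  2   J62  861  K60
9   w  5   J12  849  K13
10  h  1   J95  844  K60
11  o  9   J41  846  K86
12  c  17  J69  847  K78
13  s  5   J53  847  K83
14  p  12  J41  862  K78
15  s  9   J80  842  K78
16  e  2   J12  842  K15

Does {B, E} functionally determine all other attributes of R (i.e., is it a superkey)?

Yes

All 16 rows have distinct {B, E} values, so {B, E} → (all attributes) holds and {B, E} is a superkey.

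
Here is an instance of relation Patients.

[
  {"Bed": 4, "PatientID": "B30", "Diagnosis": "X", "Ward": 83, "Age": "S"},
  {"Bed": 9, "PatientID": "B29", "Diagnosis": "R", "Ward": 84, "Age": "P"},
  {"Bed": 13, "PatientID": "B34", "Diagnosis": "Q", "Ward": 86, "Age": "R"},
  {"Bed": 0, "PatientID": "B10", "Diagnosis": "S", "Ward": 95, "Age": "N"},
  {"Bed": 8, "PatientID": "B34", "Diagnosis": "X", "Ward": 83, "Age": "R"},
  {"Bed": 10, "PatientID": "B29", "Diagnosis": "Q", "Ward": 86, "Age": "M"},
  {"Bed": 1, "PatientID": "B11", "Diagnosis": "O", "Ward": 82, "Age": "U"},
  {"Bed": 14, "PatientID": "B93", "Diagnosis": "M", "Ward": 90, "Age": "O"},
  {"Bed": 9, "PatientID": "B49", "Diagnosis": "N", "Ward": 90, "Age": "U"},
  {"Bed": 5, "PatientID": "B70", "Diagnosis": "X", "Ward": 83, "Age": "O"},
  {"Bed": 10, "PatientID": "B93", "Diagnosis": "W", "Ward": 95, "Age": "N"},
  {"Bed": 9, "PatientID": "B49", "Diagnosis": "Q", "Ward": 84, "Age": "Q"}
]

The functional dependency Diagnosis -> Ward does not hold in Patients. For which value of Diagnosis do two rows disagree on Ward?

Q

Diagnosis=X: 3 rows → Ward = 83, 83, 83 ✓
Diagnosis=R: 1 row → Ward = 84 ✓
Diagnosis=Q: 3 rows → Ward takes values {86, 84} — violation
Diagnosis=S: 1 row → Ward = 95 ✓
Diagnosis=O: 1 row → Ward = 82 ✓
Diagnosis=M: 1 row → Ward = 90 ✓
Diagnosis=N: 1 row → Ward = 90 ✓
Diagnosis=W: 1 row → Ward = 95 ✓
The only Diagnosis value with inconsistent Ward is Diagnosis=Q.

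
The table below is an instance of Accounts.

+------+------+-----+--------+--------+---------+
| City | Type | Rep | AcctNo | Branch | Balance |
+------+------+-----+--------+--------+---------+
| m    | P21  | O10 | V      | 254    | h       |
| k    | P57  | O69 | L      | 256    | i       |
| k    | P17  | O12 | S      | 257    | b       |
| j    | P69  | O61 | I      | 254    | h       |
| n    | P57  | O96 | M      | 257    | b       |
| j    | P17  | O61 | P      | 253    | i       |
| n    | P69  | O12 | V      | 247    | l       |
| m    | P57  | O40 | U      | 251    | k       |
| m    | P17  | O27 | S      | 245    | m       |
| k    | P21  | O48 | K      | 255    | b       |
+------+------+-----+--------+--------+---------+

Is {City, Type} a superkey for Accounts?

All 10 rows have distinct {City, Type} values, so {City, Type} → (all attributes) holds and {City, Type} is a superkey.

Yes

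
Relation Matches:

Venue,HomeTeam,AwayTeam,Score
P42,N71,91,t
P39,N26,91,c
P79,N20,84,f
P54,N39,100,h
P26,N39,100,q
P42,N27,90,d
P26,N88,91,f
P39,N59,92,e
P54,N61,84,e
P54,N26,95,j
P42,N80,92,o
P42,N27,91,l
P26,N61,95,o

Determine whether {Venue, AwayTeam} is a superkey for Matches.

Two distinct rows share (Venue=P42, AwayTeam=91), so {Venue, AwayTeam} does not determine every attribute — not a superkey.

No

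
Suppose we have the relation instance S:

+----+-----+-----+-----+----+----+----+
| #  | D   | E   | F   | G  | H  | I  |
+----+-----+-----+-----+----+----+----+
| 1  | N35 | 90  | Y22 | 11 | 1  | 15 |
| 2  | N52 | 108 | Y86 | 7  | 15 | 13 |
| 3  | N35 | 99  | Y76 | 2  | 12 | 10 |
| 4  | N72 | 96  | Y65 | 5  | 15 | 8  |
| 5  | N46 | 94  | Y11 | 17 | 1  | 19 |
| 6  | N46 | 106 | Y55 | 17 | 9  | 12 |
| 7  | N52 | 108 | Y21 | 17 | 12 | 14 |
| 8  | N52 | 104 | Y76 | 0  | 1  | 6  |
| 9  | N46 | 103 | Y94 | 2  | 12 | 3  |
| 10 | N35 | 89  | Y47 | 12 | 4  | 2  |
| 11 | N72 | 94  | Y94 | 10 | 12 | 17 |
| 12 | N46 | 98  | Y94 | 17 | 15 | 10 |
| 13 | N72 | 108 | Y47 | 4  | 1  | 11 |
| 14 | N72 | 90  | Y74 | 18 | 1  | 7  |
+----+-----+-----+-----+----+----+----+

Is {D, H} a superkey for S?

Rows 13 and 14 have the same {D, H} value (D=N72, H=1) but are distinct tuples, so {D, H} does not determine every attribute — not a superkey.

No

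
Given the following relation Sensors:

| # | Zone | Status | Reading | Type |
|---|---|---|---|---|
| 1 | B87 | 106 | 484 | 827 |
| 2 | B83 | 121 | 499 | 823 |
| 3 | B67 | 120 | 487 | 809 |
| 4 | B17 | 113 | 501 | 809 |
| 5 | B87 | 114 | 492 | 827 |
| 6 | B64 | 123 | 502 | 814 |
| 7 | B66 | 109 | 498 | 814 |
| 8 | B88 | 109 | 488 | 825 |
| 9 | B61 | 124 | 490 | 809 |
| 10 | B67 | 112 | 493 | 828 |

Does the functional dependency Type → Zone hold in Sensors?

No

Type=827: rows 1, 5 → Zone = B87, B87 ✓
Type=823: row 2 → Zone = B83 ✓
Type=809: rows 3, 4, 9 → Zone takes values {B67, B17, B61} — violation
Type=814: rows 6, 7 → Zone takes values {B64, B66} — violation
Type=825: row 8 → Zone = B88 ✓
Type=828: row 10 → Zone = B67 ✓
Two rows agree on Type but differ on Zone, so Type → Zone does not hold.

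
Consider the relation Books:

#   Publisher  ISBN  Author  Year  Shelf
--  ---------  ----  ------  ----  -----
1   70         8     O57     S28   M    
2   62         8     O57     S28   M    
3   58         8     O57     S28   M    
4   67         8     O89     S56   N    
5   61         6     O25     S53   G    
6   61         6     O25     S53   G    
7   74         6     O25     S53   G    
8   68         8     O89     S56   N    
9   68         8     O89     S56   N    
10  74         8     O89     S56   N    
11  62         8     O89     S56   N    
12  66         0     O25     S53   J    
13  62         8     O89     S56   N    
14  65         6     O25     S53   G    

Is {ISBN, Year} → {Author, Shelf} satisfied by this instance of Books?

(ISBN=8, Year=S28): rows 1, 2, 3 → {Author,Shelf} = (O57, M), (O57, M), (O57, M) ✓
(ISBN=8, Year=S56): rows 4, 8, 9, 10, 11, 13 → {Author,Shelf} = (O89, N), (O89, N), (O89, N), (O89, N), (O89, N), (O89, N) ✓
(ISBN=6, Year=S53): rows 5, 6, 7, 14 → {Author,Shelf} = (O25, G), (O25, G), (O25, G), (O25, G) ✓
(ISBN=0, Year=S53): row 12 → {Author,Shelf} = (O25, J) ✓
Every {ISBN, Year} value is associated with a single {Author, Shelf} value, so {ISBN, Year} → {Author, Shelf} holds.

Yes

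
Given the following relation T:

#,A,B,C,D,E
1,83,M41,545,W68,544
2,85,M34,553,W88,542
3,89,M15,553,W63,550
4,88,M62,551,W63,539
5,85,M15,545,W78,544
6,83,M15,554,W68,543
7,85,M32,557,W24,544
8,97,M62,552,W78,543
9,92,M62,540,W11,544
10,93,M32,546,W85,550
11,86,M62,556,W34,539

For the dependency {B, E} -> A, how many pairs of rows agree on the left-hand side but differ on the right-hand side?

(B=M62, E=539): violating pairs (4,11) — 1 pair.

1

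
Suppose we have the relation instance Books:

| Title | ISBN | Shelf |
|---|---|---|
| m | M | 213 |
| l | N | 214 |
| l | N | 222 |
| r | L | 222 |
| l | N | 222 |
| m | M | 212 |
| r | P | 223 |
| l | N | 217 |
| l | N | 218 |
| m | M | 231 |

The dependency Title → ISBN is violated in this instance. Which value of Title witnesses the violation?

r

Title=m: 3 rows → ISBN = M, M, M ✓
Title=l: 5 rows → ISBN = N, N, N, N, N ✓
Title=r: 2 rows → ISBN takes values {L, P} — violation
The only Title value with inconsistent ISBN is Title=r.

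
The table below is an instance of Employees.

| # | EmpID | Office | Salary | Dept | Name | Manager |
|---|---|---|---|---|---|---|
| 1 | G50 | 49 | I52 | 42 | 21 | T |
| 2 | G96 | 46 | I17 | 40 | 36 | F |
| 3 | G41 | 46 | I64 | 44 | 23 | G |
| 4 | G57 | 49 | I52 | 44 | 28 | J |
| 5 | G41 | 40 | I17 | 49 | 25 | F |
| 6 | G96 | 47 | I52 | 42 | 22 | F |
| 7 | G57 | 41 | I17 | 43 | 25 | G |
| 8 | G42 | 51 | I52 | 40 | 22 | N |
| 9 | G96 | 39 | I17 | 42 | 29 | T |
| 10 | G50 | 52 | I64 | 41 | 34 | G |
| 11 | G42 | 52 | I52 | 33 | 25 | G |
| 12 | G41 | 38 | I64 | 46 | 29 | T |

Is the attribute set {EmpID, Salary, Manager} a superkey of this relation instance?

All 12 rows have distinct {EmpID, Salary, Manager} values, so {EmpID, Salary, Manager} → (all attributes) holds and {EmpID, Salary, Manager} is a superkey.

Yes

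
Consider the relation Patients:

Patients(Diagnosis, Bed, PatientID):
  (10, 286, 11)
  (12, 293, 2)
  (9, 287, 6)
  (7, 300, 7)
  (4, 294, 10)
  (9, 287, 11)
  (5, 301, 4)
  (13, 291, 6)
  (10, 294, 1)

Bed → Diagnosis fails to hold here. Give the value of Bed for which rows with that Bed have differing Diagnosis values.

Bed=286: 1 row → Diagnosis = 10 ✓
Bed=293: 1 row → Diagnosis = 12 ✓
Bed=287: 2 rows → Diagnosis = 9, 9 ✓
Bed=300: 1 row → Diagnosis = 7 ✓
Bed=294: 2 rows → Diagnosis takes values {4, 10} — violation
Bed=301: 1 row → Diagnosis = 5 ✓
Bed=291: 1 row → Diagnosis = 13 ✓
The only Bed value with inconsistent Diagnosis is Bed=294.

294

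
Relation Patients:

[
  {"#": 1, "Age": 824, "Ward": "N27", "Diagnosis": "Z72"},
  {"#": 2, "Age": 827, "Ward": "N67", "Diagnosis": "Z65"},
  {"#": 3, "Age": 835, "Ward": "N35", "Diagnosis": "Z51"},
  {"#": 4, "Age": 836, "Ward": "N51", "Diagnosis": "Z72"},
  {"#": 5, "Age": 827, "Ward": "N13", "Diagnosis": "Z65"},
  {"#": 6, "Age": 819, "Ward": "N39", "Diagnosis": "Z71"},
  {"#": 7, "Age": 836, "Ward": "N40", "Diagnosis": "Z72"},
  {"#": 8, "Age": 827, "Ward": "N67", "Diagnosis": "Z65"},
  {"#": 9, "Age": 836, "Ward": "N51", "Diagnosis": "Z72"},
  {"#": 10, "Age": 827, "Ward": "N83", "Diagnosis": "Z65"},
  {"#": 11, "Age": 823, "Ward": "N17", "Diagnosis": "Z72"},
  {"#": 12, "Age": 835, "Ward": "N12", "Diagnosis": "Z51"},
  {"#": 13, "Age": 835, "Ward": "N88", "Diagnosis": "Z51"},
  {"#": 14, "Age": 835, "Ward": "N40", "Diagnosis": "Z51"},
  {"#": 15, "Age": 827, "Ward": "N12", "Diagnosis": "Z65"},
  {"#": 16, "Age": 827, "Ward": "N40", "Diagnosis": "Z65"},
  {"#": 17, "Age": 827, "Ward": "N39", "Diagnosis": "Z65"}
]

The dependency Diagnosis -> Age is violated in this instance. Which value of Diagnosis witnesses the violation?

Diagnosis=Z72: rows 1, 4, 7, 9, 11 → Age takes values {824, 836, 823} — violation
Diagnosis=Z65: rows 2, 5, 8, 10, 15, 16, 17 → Age = 827, 827, 827, 827, 827, 827, 827 ✓
Diagnosis=Z51: rows 3, 12, 13, 14 → Age = 835, 835, 835, 835 ✓
Diagnosis=Z71: row 6 → Age = 819 ✓
The only Diagnosis value with inconsistent Age is Diagnosis=Z72.

Z72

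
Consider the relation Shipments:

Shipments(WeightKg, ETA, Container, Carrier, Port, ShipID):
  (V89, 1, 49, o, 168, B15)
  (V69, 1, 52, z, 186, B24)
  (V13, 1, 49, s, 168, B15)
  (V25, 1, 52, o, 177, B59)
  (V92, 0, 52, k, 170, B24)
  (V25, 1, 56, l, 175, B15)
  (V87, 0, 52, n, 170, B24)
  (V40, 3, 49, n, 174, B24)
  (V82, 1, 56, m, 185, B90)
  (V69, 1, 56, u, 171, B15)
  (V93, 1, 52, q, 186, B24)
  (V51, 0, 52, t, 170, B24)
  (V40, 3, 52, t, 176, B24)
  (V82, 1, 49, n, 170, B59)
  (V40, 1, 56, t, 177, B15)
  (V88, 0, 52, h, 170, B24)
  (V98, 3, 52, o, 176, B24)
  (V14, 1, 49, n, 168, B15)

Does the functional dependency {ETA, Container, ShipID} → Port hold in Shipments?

(ETA=1, Container=49, ShipID=B15): 3 rows → Port = 168, 168, 168 ✓
(ETA=1, Container=52, ShipID=B24): 2 rows → Port = 186, 186 ✓
(ETA=1, Container=52, ShipID=B59): 1 row → Port = 177 ✓
(ETA=0, Container=52, ShipID=B24): 4 rows → Port = 170, 170, 170, 170 ✓
(ETA=1, Container=56, ShipID=B15): 3 rows → Port takes values {175, 171, 177} — violation
(ETA=3, Container=49, ShipID=B24): 1 row → Port = 174 ✓
(ETA=1, Container=56, ShipID=B90): 1 row → Port = 185 ✓
(ETA=3, Container=52, ShipID=B24): 2 rows → Port = 176, 176 ✓
(ETA=1, Container=49, ShipID=B59): 1 row → Port = 170 ✓
Two rows agree on {ETA, Container, ShipID} but differ on Port, so {ETA, Container, ShipID} → Port does not hold.

No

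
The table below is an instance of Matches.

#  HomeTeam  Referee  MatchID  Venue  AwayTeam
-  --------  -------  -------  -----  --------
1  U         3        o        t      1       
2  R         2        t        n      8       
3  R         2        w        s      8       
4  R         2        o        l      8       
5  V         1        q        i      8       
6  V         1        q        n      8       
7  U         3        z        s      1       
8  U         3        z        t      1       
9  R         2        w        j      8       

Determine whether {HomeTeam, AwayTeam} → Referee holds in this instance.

(HomeTeam=U, AwayTeam=1): rows 1, 7, 8 → Referee = 3, 3, 3 ✓
(HomeTeam=R, AwayTeam=8): rows 2, 3, 4, 9 → Referee = 2, 2, 2, 2 ✓
(HomeTeam=V, AwayTeam=8): rows 5, 6 → Referee = 1, 1 ✓
Every {HomeTeam, AwayTeam} value is associated with a single Referee value, so {HomeTeam, AwayTeam} → Referee holds.

Yes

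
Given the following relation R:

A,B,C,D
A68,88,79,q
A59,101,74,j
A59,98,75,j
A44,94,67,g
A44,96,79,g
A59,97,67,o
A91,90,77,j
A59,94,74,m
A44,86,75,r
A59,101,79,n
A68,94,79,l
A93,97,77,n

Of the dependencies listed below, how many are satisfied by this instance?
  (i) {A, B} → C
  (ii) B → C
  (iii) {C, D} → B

(i) {A, B} → C: (A=A59, B=101): 2 rows → C takes values {74, 79} — violation — fails.
(ii) B → C: B=101: 2 rows → C takes values {74, 79} — violation; B=94: 3 rows → C takes values {67, 74, 79} — violation; B=97: 2 rows → C takes values {67, 77} — violation — fails.
(iii) {C, D} → B: every LHS value maps to a single RHS value — holds.
1 of the 3 dependencies holds.

1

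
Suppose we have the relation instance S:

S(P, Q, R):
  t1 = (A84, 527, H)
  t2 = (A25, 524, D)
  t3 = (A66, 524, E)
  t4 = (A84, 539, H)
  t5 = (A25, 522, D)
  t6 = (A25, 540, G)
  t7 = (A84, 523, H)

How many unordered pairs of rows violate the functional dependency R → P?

0

R=H: all 3 rows agree on P — 0 pairs.
R=D: all 2 rows agree on P — 0 pairs.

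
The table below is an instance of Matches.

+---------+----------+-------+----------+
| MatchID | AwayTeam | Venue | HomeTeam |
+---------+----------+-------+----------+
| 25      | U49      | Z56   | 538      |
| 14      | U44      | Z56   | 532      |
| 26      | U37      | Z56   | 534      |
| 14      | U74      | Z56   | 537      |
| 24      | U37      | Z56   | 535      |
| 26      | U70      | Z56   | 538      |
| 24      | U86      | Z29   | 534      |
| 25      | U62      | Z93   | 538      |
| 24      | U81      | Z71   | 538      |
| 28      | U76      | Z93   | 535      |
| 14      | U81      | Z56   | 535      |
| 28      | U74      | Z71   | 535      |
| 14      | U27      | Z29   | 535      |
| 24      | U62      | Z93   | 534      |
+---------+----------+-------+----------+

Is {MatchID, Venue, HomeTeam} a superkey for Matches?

Yes

All 14 rows have distinct {MatchID, Venue, HomeTeam} values, so {MatchID, Venue, HomeTeam} → (all attributes) holds and {MatchID, Venue, HomeTeam} is a superkey.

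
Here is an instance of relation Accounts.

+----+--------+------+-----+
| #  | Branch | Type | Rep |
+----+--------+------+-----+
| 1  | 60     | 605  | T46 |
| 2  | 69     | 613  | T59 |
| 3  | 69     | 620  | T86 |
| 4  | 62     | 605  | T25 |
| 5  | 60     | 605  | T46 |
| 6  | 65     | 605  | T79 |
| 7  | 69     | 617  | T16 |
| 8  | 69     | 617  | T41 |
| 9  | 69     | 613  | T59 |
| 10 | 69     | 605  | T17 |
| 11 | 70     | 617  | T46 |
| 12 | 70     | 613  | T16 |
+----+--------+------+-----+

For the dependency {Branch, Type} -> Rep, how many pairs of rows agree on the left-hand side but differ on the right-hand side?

1

(Branch=60, Type=605): all 2 rows agree on Rep — 0 pairs.
(Branch=69, Type=613): all 2 rows agree on Rep — 0 pairs.
(Branch=69, Type=617): violating pairs (7,8) — 1 pair.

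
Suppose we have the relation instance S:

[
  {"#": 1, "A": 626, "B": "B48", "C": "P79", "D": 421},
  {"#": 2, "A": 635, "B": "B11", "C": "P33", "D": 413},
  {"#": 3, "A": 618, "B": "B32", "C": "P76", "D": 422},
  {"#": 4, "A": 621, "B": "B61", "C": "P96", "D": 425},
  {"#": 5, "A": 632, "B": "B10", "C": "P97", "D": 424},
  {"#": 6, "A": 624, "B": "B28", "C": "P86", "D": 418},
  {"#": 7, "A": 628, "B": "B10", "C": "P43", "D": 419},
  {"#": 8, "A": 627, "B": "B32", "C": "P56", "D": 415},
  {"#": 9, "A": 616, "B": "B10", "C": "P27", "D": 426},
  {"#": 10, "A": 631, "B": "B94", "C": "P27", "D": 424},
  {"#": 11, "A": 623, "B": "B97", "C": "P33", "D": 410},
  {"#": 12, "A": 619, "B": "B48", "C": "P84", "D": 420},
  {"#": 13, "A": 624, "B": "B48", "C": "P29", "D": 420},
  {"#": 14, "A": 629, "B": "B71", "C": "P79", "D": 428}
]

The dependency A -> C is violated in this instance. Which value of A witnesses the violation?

A=626: row 1 → C = P79 ✓
A=635: row 2 → C = P33 ✓
A=618: row 3 → C = P76 ✓
A=621: row 4 → C = P96 ✓
A=632: row 5 → C = P97 ✓
A=624: rows 6, 13 → C takes values {P86, P29} — violation
A=628: row 7 → C = P43 ✓
A=627: row 8 → C = P56 ✓
A=616: row 9 → C = P27 ✓
A=631: row 10 → C = P27 ✓
A=623: row 11 → C = P33 ✓
A=619: row 12 → C = P84 ✓
A=629: row 14 → C = P79 ✓
The only A value with inconsistent C is A=624.

624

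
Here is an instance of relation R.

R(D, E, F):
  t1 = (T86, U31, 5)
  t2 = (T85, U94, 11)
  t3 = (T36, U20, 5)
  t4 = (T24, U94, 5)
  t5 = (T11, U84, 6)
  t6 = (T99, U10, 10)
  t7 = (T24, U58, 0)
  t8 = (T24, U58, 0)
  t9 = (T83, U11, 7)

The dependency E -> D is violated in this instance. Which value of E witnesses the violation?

U94

E=U31: row 1 → D = T86 ✓
E=U94: rows 2, 4 → D takes values {T85, T24} — violation
E=U20: row 3 → D = T36 ✓
E=U84: row 5 → D = T11 ✓
E=U10: row 6 → D = T99 ✓
E=U58: rows 7, 8 → D = T24, T24 ✓
E=U11: row 9 → D = T83 ✓
The only E value with inconsistent D is E=U94.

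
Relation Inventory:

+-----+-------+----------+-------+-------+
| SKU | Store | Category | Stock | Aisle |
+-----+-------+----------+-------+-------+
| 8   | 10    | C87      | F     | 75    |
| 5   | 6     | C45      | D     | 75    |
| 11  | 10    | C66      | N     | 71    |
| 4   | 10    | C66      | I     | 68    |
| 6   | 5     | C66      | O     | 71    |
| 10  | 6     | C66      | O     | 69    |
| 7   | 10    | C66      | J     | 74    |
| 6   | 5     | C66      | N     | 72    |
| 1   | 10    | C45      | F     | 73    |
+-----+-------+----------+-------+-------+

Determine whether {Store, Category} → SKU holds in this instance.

No

(Store=10, Category=C87): 1 row → SKU = 8 ✓
(Store=6, Category=C45): 1 row → SKU = 5 ✓
(Store=10, Category=C66): 3 rows → SKU takes values {11, 4, 7} — violation
(Store=5, Category=C66): 2 rows → SKU = 6, 6 ✓
(Store=6, Category=C66): 1 row → SKU = 10 ✓
(Store=10, Category=C45): 1 row → SKU = 1 ✓
Two rows agree on {Store, Category} but differ on SKU, so {Store, Category} → SKU does not hold.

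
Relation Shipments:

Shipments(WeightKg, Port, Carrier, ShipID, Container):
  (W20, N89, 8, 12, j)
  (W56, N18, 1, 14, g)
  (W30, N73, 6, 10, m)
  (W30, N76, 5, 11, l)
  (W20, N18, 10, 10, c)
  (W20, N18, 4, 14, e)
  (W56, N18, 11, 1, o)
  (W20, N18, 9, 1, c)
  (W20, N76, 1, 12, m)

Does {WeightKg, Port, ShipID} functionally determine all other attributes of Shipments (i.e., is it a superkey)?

Yes

All 9 rows have distinct {WeightKg, Port, ShipID} values, so {WeightKg, Port, ShipID} → (all attributes) holds and {WeightKg, Port, ShipID} is a superkey.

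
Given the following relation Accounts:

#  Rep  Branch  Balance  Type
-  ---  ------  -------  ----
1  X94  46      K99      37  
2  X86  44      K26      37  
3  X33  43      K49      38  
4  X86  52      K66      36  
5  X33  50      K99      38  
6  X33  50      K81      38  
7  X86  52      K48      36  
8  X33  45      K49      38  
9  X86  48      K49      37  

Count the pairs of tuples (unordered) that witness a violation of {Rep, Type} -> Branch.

(Rep=X86, Type=37): violating pairs (2,9) — 1 pair.
(Rep=X33, Type=38): violating pairs (3,5), (3,6), (3,8), (5,8), (6,8) — 5 pairs.
(Rep=X86, Type=36): all 2 rows agree on Branch — 0 pairs.

6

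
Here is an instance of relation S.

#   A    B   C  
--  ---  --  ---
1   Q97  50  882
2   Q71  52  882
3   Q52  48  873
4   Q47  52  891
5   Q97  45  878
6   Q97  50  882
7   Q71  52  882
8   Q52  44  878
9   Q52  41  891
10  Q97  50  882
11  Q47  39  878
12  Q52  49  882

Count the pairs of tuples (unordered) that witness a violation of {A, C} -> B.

0

(A=Q97, C=882): all 3 rows agree on B — 0 pairs.
(A=Q71, C=882): all 2 rows agree on B — 0 pairs.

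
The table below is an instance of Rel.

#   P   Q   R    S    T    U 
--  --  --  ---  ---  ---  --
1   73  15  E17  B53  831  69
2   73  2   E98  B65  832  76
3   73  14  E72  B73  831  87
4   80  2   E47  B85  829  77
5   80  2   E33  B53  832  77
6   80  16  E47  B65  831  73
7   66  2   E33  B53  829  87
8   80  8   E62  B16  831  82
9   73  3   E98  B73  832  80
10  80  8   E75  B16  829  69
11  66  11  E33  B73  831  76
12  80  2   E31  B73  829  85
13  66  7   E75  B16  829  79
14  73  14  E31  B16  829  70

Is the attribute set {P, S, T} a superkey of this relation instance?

All 14 rows have distinct {P, S, T} values, so {P, S, T} → (all attributes) holds and {P, S, T} is a superkey.

Yes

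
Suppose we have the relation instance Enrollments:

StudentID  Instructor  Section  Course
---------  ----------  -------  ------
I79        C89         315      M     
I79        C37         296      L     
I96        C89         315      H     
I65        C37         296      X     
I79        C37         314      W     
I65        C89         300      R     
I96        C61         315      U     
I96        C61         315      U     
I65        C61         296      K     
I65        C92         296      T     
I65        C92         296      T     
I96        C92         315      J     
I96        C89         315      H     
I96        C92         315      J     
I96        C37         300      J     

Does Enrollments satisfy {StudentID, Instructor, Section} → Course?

(StudentID=I79, Instructor=C89, Section=315): 1 row → Course = M ✓
(StudentID=I79, Instructor=C37, Section=296): 1 row → Course = L ✓
(StudentID=I96, Instructor=C89, Section=315): 2 rows → Course = H, H ✓
(StudentID=I65, Instructor=C37, Section=296): 1 row → Course = X ✓
(StudentID=I79, Instructor=C37, Section=314): 1 row → Course = W ✓
(StudentID=I65, Instructor=C89, Section=300): 1 row → Course = R ✓
(StudentID=I96, Instructor=C61, Section=315): 2 rows → Course = U, U ✓
(StudentID=I65, Instructor=C61, Section=296): 1 row → Course = K ✓
(StudentID=I65, Instructor=C92, Section=296): 2 rows → Course = T, T ✓
(StudentID=I96, Instructor=C92, Section=315): 2 rows → Course = J, J ✓
(StudentID=I96, Instructor=C37, Section=300): 1 row → Course = J ✓
Every {StudentID, Instructor, Section} value is associated with a single Course value, so {StudentID, Instructor, Section} → Course holds.

Yes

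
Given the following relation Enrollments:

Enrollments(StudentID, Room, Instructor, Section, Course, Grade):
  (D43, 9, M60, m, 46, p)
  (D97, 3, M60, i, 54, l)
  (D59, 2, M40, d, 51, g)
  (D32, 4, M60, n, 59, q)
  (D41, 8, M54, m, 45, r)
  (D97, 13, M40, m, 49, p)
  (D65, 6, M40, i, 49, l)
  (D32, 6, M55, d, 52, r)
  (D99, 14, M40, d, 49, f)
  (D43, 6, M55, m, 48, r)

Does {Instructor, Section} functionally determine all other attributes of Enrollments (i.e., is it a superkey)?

Two distinct rows share (Instructor=M40, Section=d), so {Instructor, Section} does not determine every attribute — not a superkey.

No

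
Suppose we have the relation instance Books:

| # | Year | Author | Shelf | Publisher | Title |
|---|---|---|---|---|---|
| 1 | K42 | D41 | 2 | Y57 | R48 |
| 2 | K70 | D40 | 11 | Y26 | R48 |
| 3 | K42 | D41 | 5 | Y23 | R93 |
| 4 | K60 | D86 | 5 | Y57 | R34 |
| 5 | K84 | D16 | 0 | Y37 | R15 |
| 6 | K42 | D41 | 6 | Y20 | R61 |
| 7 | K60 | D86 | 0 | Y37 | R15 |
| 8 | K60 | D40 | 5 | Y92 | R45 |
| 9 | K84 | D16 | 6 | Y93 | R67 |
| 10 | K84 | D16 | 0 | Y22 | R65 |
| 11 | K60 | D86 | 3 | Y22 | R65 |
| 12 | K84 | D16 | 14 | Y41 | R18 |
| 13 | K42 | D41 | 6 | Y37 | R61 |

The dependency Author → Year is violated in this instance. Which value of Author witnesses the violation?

D40

Author=D41: rows 1, 3, 6, 13 → Year = K42, K42, K42, K42 ✓
Author=D40: rows 2, 8 → Year takes values {K70, K60} — violation
Author=D86: rows 4, 7, 11 → Year = K60, K60, K60 ✓
Author=D16: rows 5, 9, 10, 12 → Year = K84, K84, K84, K84 ✓
The only Author value with inconsistent Year is Author=D40.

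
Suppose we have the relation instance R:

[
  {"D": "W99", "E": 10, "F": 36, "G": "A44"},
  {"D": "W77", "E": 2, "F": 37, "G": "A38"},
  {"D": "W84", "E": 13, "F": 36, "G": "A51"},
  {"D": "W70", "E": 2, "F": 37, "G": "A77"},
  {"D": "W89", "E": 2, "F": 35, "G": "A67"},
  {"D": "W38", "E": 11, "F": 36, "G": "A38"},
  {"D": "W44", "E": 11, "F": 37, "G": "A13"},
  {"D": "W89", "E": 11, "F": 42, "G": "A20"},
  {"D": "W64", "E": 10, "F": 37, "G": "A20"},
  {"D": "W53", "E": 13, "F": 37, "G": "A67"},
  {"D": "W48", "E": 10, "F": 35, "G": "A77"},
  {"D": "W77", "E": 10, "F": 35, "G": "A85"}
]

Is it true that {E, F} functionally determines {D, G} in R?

No

(E=10, F=36): 1 row → {D,G} = (W99, A44) ✓
(E=2, F=37): 2 rows → {D,G} takes values {(W77, A38), (W70, A77)} — violation
(E=13, F=36): 1 row → {D,G} = (W84, A51) ✓
(E=2, F=35): 1 row → {D,G} = (W89, A67) ✓
(E=11, F=36): 1 row → {D,G} = (W38, A38) ✓
(E=11, F=37): 1 row → {D,G} = (W44, A13) ✓
(E=11, F=42): 1 row → {D,G} = (W89, A20) ✓
(E=10, F=37): 1 row → {D,G} = (W64, A20) ✓
(E=13, F=37): 1 row → {D,G} = (W53, A67) ✓
(E=10, F=35): 2 rows → {D,G} takes values {(W48, A77), (W77, A85)} — violation
Two rows agree on {E, F} but differ on {D, G}, so {E, F} → {D, G} does not hold.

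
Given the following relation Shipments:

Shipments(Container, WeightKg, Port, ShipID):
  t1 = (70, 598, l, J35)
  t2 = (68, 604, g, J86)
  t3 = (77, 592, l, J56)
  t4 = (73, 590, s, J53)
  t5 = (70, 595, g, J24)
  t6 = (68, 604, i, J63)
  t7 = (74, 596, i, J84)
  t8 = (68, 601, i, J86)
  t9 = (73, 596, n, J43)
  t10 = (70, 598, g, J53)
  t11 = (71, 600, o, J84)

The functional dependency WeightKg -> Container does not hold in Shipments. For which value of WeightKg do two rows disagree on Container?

596

WeightKg=598: rows 1, 10 → Container = 70, 70 ✓
WeightKg=604: rows 2, 6 → Container = 68, 68 ✓
WeightKg=592: row 3 → Container = 77 ✓
WeightKg=590: row 4 → Container = 73 ✓
WeightKg=595: row 5 → Container = 70 ✓
WeightKg=596: rows 7, 9 → Container takes values {74, 73} — violation
WeightKg=601: row 8 → Container = 68 ✓
WeightKg=600: row 11 → Container = 71 ✓
The only WeightKg value with inconsistent Container is WeightKg=596.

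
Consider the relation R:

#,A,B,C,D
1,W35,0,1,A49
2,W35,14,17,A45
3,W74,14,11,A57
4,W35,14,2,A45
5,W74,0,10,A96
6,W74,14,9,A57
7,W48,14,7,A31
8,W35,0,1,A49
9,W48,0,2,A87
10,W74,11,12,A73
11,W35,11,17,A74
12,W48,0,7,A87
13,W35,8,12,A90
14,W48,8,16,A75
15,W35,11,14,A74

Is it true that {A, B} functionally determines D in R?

Yes

(A=W35, B=0): rows 1, 8 → D = A49, A49 ✓
(A=W35, B=14): rows 2, 4 → D = A45, A45 ✓
(A=W74, B=14): rows 3, 6 → D = A57, A57 ✓
(A=W74, B=0): row 5 → D = A96 ✓
(A=W48, B=14): row 7 → D = A31 ✓
(A=W48, B=0): rows 9, 12 → D = A87, A87 ✓
(A=W74, B=11): row 10 → D = A73 ✓
(A=W35, B=11): rows 11, 15 → D = A74, A74 ✓
(A=W35, B=8): row 13 → D = A90 ✓
(A=W48, B=8): row 14 → D = A75 ✓
Every {A, B} value is associated with a single D value, so {A, B} -> D holds.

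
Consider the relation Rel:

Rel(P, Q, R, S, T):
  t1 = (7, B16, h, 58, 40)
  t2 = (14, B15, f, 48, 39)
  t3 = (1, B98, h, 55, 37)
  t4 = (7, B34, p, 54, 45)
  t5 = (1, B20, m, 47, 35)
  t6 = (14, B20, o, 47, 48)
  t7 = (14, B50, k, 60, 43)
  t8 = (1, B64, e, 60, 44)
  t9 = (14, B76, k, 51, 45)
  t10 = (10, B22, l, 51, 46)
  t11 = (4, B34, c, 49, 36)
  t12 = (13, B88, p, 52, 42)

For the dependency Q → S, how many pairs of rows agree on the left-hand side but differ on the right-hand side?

1

Q=B34: violating pairs (4,11) — 1 pair.
Q=B20: all 2 rows agree on S — 0 pairs.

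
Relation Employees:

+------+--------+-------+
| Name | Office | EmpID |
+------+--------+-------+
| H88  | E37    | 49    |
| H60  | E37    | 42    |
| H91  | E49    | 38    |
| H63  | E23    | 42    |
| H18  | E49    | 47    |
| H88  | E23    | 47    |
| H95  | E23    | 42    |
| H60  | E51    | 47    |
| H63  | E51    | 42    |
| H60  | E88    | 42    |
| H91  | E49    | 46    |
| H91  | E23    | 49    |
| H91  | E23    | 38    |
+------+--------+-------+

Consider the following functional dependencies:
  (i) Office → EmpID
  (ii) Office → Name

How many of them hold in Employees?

(i) Office → EmpID: Office=E37: 2 rows → EmpID takes values {49, 42} — violation; Office=E49: 3 rows → EmpID takes values {38, 47, 46} — violation; Office=E23: 5 rows → EmpID takes values {42, 47, 49, 38} — violation; Office=E51: 2 rows → EmpID takes values {47, 42} — violation — fails.
(ii) Office → Name: Office=E37: 2 rows → Name takes values {H88, H60} — violation; Office=E49: 3 rows → Name takes values {H91, H18} — violation; Office=E23: 5 rows → Name takes values {H63, H88, H95, H91} — violation; Office=E51: 2 rows → Name takes values {H60, H63} — violation — fails.
None of the 2 dependencies hold.

0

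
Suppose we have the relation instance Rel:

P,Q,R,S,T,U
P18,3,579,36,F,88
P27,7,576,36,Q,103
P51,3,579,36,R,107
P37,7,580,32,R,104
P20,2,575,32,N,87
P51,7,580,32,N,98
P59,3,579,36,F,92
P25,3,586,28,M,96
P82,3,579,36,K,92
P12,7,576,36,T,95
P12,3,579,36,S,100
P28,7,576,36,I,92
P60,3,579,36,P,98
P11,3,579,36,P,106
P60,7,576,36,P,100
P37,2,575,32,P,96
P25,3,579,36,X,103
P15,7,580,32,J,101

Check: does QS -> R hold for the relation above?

Yes

(Q=3, S=36): 8 rows → R = 579, 579, 579, 579, 579, 579, 579, 579 ✓
(Q=7, S=36): 4 rows → R = 576, 576, 576, 576 ✓
(Q=7, S=32): 3 rows → R = 580, 580, 580 ✓
(Q=2, S=32): 2 rows → R = 575, 575 ✓
(Q=3, S=28): 1 row → R = 586 ✓
Every QS value is associated with a single R value, so QS -> R holds.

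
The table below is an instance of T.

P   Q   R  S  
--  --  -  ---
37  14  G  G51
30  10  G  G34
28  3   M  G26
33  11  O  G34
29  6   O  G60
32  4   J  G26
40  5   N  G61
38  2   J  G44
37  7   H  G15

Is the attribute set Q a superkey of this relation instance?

Yes

All 9 rows have distinct Q values, so Q → (all attributes) holds and Q is a superkey.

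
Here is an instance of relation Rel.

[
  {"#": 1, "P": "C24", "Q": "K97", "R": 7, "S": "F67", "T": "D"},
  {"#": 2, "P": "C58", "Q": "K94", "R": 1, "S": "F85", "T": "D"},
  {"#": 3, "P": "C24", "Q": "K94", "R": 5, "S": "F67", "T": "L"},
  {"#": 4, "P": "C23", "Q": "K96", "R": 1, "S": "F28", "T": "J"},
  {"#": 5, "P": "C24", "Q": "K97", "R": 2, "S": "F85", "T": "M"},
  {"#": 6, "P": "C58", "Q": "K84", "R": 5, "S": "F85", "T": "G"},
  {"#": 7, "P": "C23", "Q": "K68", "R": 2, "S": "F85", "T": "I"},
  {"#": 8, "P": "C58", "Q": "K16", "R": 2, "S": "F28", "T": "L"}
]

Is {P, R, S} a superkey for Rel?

All 8 rows have distinct {P, R, S} values, so {P, R, S} → (all attributes) holds and {P, R, S} is a superkey.

Yes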